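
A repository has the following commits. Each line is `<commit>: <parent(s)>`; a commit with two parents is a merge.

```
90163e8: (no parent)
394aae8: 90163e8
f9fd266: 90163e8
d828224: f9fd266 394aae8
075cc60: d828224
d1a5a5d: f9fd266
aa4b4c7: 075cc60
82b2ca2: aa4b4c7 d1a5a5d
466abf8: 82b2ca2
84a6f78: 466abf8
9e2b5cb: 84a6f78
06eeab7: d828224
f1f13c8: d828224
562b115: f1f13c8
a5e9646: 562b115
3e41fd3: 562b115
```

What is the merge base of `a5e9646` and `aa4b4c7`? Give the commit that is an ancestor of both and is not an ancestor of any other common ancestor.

d828224

Ancestors of a5e9646: {394aae8, 562b115, 90163e8, a5e9646, d828224, f1f13c8, f9fd266}.
Ancestors of aa4b4c7: {075cc60, 394aae8, 90163e8, aa4b4c7, d828224, f9fd266}.
Common ancestors: {394aae8, 90163e8, d828224, f9fd266}.
Among these, d828224 is not an ancestor of any other common ancestor — it is the merge base.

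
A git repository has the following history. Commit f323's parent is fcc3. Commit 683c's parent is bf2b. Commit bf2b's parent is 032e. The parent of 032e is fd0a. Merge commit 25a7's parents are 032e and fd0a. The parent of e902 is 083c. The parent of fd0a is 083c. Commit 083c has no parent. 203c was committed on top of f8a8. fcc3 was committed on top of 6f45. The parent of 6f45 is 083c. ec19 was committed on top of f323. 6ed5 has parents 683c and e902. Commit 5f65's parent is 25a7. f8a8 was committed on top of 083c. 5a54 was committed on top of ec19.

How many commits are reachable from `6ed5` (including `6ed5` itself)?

Walking parent pointers from 6ed5: reachable set = {032e, 083c, 683c, 6ed5, bf2b, e902, fd0a}.
That is 7 commits.

7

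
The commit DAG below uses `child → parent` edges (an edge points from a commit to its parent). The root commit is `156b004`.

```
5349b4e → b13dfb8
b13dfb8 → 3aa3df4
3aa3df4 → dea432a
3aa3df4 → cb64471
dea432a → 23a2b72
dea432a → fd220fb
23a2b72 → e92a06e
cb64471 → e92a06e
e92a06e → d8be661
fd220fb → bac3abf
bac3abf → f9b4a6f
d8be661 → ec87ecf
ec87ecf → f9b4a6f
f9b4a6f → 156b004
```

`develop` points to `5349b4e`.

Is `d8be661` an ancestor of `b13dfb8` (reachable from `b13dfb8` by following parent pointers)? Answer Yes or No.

Ancestors of b13dfb8 (commits reachable by following parents): {156b004, 23a2b72, 3aa3df4, b13dfb8, bac3abf, cb64471, d8be661, dea432a, e92a06e, ec87ecf, f9b4a6f, fd220fb}.
d8be661 is in that set, so it is an ancestor of b13dfb8.

Yes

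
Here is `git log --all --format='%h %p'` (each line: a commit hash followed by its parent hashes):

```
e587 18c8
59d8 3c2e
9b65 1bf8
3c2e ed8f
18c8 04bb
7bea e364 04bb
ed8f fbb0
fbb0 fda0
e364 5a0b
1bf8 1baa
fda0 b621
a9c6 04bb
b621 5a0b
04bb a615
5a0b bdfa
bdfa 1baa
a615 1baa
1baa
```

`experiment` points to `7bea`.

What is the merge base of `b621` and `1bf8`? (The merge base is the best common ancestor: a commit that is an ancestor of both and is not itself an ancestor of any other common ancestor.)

1baa

Ancestors of b621: {1baa, 5a0b, b621, bdfa}.
Ancestors of 1bf8: {1baa, 1bf8}.
Common ancestors: {1baa}.
The only common ancestor is 1baa, so it is the merge base.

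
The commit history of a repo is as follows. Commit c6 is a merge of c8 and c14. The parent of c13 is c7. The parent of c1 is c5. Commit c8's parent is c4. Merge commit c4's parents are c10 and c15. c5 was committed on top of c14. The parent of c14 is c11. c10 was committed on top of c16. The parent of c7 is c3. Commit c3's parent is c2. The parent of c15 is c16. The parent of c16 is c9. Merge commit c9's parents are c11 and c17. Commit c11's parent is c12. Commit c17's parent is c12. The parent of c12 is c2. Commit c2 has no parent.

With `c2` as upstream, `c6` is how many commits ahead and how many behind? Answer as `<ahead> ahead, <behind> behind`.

11 ahead, 0 behind

Reachable from c6: {c10, c11, c12, c14, c15, c16, c17, c2, c4, c6, c8, c9}.
Reachable from c2: {c2}.
Only in c6's history (ahead): {c10, c11, c12, c14, c15, c16, c17, c4, c6, c8, c9} — 11.
Only in c2's history (behind): {} — 0.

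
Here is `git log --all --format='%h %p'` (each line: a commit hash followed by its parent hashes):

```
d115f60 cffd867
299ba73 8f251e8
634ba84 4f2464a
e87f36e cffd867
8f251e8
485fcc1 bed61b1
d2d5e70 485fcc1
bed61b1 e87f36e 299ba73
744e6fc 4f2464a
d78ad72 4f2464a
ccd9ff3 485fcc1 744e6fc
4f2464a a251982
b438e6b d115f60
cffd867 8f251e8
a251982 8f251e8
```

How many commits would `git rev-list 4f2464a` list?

Walking parent pointers from 4f2464a: reachable set = {4f2464a, 8f251e8, a251982}.
That is 3 commits.

3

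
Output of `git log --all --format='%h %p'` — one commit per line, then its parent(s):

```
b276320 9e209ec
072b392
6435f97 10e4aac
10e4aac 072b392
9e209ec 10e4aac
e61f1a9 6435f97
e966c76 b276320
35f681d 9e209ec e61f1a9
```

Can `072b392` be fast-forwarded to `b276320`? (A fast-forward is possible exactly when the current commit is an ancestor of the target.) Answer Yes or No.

Yes

A fast-forward from 072b392 to b276320 is possible iff 072b392 is an ancestor of b276320.
Ancestors of b276320: {072b392, 10e4aac, 9e209ec, b276320}.
072b392 is among them, so fast-forward is possible.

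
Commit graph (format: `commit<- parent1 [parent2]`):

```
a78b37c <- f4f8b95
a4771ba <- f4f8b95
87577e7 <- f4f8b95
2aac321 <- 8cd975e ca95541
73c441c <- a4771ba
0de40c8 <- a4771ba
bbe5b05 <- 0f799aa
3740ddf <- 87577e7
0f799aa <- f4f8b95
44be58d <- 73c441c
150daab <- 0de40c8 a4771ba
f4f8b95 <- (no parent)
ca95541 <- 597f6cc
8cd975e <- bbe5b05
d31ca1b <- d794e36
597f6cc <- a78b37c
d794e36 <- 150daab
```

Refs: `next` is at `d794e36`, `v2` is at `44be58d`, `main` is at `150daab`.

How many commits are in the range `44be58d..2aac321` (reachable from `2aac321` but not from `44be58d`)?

7

Reachable from 2aac321: {0f799aa, 2aac321, 597f6cc, 8cd975e, a78b37c, bbe5b05, ca95541, f4f8b95}.
Reachable from 44be58d: {44be58d, 73c441c, a4771ba, f4f8b95}.
In 2aac321's history but not 44be58d's: {0f799aa, 2aac321, 597f6cc, 8cd975e, a78b37c, bbe5b05, ca95541} — 7 commits.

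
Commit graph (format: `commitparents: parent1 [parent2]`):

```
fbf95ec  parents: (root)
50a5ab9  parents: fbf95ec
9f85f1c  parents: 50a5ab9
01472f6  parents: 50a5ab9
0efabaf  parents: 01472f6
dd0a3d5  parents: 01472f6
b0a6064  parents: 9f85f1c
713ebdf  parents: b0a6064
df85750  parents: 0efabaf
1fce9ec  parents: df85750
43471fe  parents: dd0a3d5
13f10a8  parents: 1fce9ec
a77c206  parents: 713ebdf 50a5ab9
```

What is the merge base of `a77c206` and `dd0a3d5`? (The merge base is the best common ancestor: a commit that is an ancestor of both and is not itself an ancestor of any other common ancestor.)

Ancestors of a77c206: {50a5ab9, 713ebdf, 9f85f1c, a77c206, b0a6064, fbf95ec}.
Ancestors of dd0a3d5: {01472f6, 50a5ab9, dd0a3d5, fbf95ec}.
Common ancestors: {50a5ab9, fbf95ec}.
Among these, 50a5ab9 is not an ancestor of any other common ancestor — it is the merge base.

50a5ab9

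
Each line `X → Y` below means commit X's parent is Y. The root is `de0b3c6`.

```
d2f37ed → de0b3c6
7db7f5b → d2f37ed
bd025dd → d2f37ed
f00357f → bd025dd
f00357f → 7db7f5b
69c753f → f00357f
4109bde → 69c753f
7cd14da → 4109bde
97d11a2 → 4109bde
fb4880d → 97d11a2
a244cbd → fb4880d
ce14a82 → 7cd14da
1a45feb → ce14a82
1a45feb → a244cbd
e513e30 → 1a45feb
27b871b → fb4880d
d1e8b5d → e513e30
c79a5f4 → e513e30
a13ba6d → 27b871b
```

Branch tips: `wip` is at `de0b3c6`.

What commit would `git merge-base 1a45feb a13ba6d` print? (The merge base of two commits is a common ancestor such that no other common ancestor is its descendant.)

Ancestors of 1a45feb: {1a45feb, 4109bde, 69c753f, 7cd14da, 7db7f5b, 97d11a2, a244cbd, bd025dd, ce14a82, d2f37ed, de0b3c6, f00357f, fb4880d}.
Ancestors of a13ba6d: {27b871b, 4109bde, 69c753f, 7db7f5b, 97d11a2, a13ba6d, bd025dd, d2f37ed, de0b3c6, f00357f, fb4880d}.
Common ancestors: {4109bde, 69c753f, 7db7f5b, 97d11a2, bd025dd, d2f37ed, de0b3c6, f00357f, fb4880d}.
Among these, fb4880d is not an ancestor of any other common ancestor — it is the merge base.

fb4880d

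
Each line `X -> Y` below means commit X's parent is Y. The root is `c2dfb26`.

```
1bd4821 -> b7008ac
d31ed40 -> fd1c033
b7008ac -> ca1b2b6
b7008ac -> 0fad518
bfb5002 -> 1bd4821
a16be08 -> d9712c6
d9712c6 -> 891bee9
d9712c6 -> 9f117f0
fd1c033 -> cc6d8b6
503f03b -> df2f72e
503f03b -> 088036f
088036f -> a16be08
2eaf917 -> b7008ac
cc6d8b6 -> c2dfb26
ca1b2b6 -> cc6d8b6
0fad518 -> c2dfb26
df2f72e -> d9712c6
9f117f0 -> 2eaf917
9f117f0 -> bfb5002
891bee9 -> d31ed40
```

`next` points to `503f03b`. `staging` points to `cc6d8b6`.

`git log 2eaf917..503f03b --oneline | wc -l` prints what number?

11

Reachable from 503f03b: {088036f, 0fad518, 1bd4821, 2eaf917, 503f03b, 891bee9, 9f117f0, a16be08, b7008ac, bfb5002, c2dfb26, ca1b2b6, cc6d8b6, d31ed40, d9712c6, df2f72e, fd1c033}.
Reachable from 2eaf917: {0fad518, 2eaf917, b7008ac, c2dfb26, ca1b2b6, cc6d8b6}.
In 503f03b's history but not 2eaf917's: {088036f, 1bd4821, 503f03b, 891bee9, 9f117f0, a16be08, bfb5002, d31ed40, d9712c6, df2f72e, fd1c033} — 11 commits.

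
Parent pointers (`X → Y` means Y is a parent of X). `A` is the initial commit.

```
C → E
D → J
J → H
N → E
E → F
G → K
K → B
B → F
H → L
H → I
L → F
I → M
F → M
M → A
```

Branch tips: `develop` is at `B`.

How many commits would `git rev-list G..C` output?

Reachable from C: {A, C, E, F, M}.
Reachable from G: {A, B, F, G, K, M}.
In C's history but not G's: {C, E} — 2 commits.

2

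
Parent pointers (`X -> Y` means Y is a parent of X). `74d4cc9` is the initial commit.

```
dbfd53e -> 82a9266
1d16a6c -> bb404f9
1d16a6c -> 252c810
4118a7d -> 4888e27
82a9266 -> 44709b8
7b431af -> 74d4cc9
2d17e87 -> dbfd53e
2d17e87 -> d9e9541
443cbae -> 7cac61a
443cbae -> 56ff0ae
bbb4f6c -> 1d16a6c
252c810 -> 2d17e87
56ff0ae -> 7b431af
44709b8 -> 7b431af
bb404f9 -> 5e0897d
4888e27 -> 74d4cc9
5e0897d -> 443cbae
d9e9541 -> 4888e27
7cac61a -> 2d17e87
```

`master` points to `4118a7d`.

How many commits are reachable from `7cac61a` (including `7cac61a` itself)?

9

Walking parent pointers from 7cac61a: reachable set = {2d17e87, 44709b8, 4888e27, 74d4cc9, 7b431af, 7cac61a, 82a9266, d9e9541, dbfd53e}.
That is 9 commits.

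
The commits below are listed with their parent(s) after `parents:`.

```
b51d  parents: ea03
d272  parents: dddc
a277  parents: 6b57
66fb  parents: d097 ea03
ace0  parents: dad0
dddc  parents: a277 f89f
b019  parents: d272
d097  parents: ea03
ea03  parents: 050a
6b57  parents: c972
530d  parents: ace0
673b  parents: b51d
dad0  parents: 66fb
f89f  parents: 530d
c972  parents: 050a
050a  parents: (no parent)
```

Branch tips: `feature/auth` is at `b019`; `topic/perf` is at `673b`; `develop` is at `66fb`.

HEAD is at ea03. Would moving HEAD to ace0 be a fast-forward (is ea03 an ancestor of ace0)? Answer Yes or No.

Yes

A fast-forward from ea03 to ace0 is possible iff ea03 is an ancestor of ace0.
Ancestors of ace0: {050a, 66fb, ace0, d097, dad0, ea03}.
ea03 is among them, so fast-forward is possible.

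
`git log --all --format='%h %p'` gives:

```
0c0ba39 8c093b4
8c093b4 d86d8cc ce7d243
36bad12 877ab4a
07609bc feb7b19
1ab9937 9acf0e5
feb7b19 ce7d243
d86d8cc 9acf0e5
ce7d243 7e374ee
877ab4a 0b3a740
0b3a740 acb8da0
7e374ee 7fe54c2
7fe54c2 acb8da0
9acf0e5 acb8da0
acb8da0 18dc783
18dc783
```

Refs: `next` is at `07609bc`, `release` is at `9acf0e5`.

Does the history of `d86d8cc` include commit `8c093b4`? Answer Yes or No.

Ancestors of d86d8cc: {18dc783, 9acf0e5, acb8da0, d86d8cc}.
8c093b4 is not in that set, so it is not an ancestor of d86d8cc.

No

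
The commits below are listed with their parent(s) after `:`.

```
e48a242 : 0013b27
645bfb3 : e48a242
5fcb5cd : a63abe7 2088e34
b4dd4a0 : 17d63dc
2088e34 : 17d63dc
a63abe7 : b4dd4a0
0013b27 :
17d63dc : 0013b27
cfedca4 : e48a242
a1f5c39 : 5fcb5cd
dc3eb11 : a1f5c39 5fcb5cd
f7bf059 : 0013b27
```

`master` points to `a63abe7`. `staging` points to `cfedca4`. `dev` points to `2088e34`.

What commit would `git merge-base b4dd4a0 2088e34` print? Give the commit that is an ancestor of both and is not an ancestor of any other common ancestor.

Ancestors of b4dd4a0: {0013b27, 17d63dc, b4dd4a0}.
Ancestors of 2088e34: {0013b27, 17d63dc, 2088e34}.
Common ancestors: {0013b27, 17d63dc}.
Among these, 17d63dc is not an ancestor of any other common ancestor — it is the merge base.

17d63dc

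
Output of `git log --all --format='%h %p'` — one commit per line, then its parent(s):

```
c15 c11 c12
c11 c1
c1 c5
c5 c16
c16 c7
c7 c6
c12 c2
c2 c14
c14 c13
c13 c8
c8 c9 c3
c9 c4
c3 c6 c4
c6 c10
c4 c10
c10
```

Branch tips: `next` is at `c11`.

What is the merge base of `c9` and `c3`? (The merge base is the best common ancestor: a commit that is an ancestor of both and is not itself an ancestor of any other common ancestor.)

c4

Ancestors of c9: {c10, c4, c9}.
Ancestors of c3: {c10, c3, c4, c6}.
Common ancestors: {c10, c4}.
Among these, c4 is not an ancestor of any other common ancestor — it is the merge base.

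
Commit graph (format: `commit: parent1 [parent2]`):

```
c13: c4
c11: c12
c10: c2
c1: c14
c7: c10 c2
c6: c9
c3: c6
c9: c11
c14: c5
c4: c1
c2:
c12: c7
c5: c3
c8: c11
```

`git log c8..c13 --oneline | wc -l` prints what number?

8

Reachable from c13: {c1, c10, c11, c12, c13, c14, c2, c3, c4, c5, c6, c7, c9}.
Reachable from c8: {c10, c11, c12, c2, c7, c8}.
In c13's history but not c8's: {c1, c13, c14, c3, c4, c5, c6, c9} — 8 commits.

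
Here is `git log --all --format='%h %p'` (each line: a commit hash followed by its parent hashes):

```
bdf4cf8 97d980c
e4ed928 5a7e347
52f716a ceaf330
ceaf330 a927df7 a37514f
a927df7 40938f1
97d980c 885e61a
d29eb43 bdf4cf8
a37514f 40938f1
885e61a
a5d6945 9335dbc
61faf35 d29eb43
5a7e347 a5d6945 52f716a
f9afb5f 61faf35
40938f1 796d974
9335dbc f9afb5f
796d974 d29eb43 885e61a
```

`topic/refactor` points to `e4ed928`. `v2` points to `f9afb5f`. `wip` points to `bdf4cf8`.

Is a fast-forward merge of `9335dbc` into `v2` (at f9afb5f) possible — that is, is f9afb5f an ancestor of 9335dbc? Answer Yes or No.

A fast-forward from f9afb5f to 9335dbc is possible iff f9afb5f is an ancestor of 9335dbc.
Ancestors of 9335dbc: {61faf35, 885e61a, 9335dbc, 97d980c, bdf4cf8, d29eb43, f9afb5f}.
f9afb5f is among them, so fast-forward is possible.

Yes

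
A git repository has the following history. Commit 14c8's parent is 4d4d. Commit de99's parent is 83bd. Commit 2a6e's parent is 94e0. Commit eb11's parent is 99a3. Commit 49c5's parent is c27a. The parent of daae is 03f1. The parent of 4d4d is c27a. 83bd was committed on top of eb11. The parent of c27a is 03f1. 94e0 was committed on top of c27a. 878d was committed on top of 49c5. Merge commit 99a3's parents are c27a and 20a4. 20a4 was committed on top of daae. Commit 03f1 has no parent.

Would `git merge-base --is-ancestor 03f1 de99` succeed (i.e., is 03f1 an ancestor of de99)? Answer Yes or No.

Ancestors of de99 (commits reachable by following parents): {03f1, 20a4, 83bd, 99a3, c27a, daae, de99, eb11}.
03f1 is in that set, so it is an ancestor of de99.

Yes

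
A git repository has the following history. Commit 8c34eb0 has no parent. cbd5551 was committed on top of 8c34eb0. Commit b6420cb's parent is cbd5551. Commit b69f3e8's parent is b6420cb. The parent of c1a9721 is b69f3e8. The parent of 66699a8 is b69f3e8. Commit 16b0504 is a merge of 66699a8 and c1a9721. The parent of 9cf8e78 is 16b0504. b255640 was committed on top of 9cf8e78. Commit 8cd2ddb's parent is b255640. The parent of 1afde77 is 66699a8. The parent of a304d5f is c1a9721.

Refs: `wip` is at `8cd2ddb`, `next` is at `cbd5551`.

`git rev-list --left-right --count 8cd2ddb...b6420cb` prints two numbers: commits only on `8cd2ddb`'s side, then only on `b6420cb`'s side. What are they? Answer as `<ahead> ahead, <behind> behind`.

Reachable from 8cd2ddb: {16b0504, 66699a8, 8c34eb0, 8cd2ddb, 9cf8e78, b255640, b6420cb, b69f3e8, c1a9721, cbd5551}.
Reachable from b6420cb: {8c34eb0, b6420cb, cbd5551}.
Only in 8cd2ddb's history (ahead): {16b0504, 66699a8, 8cd2ddb, 9cf8e78, b255640, b69f3e8, c1a9721} — 7.
Only in b6420cb's history (behind): {} — 0.

7 ahead, 0 behind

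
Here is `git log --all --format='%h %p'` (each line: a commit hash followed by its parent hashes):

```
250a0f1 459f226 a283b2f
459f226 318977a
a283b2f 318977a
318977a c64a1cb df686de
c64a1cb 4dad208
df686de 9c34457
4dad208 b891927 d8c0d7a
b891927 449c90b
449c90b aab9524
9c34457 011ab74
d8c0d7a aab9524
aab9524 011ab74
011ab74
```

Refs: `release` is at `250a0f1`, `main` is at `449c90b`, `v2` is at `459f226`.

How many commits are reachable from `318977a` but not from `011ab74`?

Reachable from 318977a: {011ab74, 318977a, 449c90b, 4dad208, 9c34457, aab9524, b891927, c64a1cb, d8c0d7a, df686de}.
Reachable from 011ab74: {011ab74}.
In 318977a's history but not 011ab74's: {318977a, 449c90b, 4dad208, 9c34457, aab9524, b891927, c64a1cb, d8c0d7a, df686de} — 9 commits.

9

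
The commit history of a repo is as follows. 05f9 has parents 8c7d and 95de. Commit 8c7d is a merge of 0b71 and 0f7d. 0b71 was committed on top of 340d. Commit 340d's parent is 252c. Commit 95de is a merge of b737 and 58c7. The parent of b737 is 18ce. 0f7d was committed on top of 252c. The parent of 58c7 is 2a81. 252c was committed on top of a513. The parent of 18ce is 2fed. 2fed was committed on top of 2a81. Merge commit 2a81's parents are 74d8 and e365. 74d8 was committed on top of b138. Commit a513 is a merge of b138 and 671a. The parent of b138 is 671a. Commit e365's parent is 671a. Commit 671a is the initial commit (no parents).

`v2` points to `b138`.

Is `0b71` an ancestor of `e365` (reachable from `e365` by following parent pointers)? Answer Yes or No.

Ancestors of e365: {671a, e365}.
0b71 is not in that set, so it is not an ancestor of e365.

No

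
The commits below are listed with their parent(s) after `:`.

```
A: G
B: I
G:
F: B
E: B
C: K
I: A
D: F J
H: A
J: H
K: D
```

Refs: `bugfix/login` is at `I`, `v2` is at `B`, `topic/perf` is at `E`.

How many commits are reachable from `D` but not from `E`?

Reachable from D: {A, B, D, F, G, H, I, J}.
Reachable from E: {A, B, E, G, I}.
In D's history but not E's: {D, F, H, J} — 4 commits.

4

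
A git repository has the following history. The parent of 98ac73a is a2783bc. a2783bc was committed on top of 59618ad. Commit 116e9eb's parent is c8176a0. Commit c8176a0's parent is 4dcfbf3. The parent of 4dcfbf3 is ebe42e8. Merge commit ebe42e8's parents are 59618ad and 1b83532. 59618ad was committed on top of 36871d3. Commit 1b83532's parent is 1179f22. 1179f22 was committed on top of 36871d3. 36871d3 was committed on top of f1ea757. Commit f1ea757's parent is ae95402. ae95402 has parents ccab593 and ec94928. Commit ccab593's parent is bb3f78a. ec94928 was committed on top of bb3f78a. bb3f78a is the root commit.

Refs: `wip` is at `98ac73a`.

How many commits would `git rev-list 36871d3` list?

Walking parent pointers from 36871d3: reachable set = {36871d3, ae95402, bb3f78a, ccab593, ec94928, f1ea757}.
That is 6 commits.

6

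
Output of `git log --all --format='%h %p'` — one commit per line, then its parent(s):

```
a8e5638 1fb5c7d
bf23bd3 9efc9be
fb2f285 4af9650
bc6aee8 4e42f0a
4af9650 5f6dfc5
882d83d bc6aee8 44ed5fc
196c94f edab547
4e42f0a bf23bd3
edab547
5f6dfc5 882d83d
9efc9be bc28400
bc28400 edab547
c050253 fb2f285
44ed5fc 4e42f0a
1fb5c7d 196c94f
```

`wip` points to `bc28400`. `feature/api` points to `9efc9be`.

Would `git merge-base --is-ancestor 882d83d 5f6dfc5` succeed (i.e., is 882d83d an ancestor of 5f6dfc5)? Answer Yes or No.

Yes

Ancestors of 5f6dfc5 (commits reachable by following parents): {44ed5fc, 4e42f0a, 5f6dfc5, 882d83d, 9efc9be, bc28400, bc6aee8, bf23bd3, edab547}.
882d83d is in that set, so it is an ancestor of 5f6dfc5.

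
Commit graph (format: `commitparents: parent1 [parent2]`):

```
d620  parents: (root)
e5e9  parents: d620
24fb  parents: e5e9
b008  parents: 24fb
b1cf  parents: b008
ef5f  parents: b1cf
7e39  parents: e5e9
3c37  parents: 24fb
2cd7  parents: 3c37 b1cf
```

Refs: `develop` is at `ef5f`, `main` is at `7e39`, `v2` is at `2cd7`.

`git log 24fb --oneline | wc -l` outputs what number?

Walking parent pointers from 24fb: reachable set = {24fb, d620, e5e9}.
That is 3 commits.

3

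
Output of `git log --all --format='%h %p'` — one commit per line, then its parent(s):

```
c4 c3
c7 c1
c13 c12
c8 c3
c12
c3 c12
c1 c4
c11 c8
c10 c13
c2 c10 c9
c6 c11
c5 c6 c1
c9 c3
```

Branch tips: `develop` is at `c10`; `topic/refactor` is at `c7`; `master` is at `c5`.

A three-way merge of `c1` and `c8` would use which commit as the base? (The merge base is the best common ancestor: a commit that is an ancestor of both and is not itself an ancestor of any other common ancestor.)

Ancestors of c1: {c1, c12, c3, c4}.
Ancestors of c8: {c12, c3, c8}.
Common ancestors: {c12, c3}.
Among these, c3 is not an ancestor of any other common ancestor — it is the merge base.

c3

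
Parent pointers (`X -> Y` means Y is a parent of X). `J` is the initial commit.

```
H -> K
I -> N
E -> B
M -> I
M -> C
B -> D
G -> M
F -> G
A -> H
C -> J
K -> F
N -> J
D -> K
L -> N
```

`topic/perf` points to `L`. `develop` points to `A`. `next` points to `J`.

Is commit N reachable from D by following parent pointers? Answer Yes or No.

Ancestors of D (commits reachable by following parents): {C, D, F, G, I, J, K, M, N}.
N is in that set, so it is an ancestor of D.

Yes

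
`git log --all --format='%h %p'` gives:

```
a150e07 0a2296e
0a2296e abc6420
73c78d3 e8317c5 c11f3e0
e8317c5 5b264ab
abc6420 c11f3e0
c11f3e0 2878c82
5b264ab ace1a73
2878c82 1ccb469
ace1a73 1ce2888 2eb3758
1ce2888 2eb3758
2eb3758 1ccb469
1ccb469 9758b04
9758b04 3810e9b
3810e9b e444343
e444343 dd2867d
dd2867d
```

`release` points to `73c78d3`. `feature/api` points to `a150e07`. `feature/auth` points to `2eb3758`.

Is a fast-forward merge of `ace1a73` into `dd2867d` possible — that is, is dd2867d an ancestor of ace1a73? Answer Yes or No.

Yes

A fast-forward from dd2867d to ace1a73 is possible iff dd2867d is an ancestor of ace1a73.
Ancestors of ace1a73: {1ccb469, 1ce2888, 2eb3758, 3810e9b, 9758b04, ace1a73, dd2867d, e444343}.
dd2867d is among them, so fast-forward is possible.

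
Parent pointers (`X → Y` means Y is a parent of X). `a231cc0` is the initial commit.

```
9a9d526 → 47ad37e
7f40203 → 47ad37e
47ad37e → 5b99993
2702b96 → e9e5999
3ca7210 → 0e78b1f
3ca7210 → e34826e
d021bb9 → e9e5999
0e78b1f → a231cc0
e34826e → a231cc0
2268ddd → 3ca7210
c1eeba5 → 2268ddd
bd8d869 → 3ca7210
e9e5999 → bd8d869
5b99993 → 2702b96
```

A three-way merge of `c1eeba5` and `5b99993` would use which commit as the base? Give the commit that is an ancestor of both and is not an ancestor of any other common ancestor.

3ca7210

Ancestors of c1eeba5: {0e78b1f, 2268ddd, 3ca7210, a231cc0, c1eeba5, e34826e}.
Ancestors of 5b99993: {0e78b1f, 2702b96, 3ca7210, 5b99993, a231cc0, bd8d869, e34826e, e9e5999}.
Common ancestors: {0e78b1f, 3ca7210, a231cc0, e34826e}.
Among these, 3ca7210 is not an ancestor of any other common ancestor — it is the merge base.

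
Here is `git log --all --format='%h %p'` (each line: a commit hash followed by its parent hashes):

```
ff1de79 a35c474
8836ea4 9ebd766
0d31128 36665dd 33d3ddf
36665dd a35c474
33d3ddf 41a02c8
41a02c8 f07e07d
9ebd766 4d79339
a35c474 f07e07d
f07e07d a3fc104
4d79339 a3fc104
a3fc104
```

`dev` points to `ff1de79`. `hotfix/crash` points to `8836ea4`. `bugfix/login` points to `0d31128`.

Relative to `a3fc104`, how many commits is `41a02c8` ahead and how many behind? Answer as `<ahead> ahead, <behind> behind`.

2 ahead, 0 behind

Reachable from 41a02c8: {41a02c8, a3fc104, f07e07d}.
Reachable from a3fc104: {a3fc104}.
Only in 41a02c8's history (ahead): {41a02c8, f07e07d} — 2.
Only in a3fc104's history (behind): {} — 0.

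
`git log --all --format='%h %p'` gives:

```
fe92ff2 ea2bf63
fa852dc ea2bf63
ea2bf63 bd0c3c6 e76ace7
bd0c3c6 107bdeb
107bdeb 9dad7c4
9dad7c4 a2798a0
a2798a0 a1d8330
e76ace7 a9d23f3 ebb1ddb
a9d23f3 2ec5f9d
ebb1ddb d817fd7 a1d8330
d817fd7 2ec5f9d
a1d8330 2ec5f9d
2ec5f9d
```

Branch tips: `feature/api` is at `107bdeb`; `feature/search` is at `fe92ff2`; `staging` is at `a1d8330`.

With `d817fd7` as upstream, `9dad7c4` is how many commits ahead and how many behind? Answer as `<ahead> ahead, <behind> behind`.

Reachable from 9dad7c4: {2ec5f9d, 9dad7c4, a1d8330, a2798a0}.
Reachable from d817fd7: {2ec5f9d, d817fd7}.
Only in 9dad7c4's history (ahead): {9dad7c4, a1d8330, a2798a0} — 3.
Only in d817fd7's history (behind): {d817fd7} — 1.

3 ahead, 1 behind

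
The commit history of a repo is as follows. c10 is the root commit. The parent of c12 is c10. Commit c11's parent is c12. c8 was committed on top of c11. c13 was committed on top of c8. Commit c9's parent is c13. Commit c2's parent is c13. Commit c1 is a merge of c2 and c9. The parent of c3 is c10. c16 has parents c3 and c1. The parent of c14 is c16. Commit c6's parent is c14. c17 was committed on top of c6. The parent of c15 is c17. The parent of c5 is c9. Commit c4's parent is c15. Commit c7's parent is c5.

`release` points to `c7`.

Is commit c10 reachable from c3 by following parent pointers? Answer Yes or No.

Yes

Ancestors of c3 (commits reachable by following parents): {c10, c3}.
c10 is in that set, so it is an ancestor of c3.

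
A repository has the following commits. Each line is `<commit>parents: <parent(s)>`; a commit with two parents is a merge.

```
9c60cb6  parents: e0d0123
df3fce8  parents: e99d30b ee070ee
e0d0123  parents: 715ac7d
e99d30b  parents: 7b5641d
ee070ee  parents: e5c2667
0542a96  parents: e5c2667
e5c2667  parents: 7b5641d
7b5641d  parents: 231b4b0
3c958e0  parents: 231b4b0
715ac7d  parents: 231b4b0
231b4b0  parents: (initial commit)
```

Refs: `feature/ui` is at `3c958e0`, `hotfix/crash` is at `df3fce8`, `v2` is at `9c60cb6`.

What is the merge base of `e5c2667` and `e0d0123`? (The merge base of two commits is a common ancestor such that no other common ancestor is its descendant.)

231b4b0

Ancestors of e5c2667: {231b4b0, 7b5641d, e5c2667}.
Ancestors of e0d0123: {231b4b0, 715ac7d, e0d0123}.
Common ancestors: {231b4b0}.
The only common ancestor is 231b4b0, so it is the merge base.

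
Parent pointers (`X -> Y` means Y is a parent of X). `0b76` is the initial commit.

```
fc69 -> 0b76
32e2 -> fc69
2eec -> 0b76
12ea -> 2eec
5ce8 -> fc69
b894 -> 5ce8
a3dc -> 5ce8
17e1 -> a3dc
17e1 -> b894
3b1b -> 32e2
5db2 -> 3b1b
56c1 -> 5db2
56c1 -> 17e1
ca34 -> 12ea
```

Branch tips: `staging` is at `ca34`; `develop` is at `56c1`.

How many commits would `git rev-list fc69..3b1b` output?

2

Reachable from 3b1b: {0b76, 32e2, 3b1b, fc69}.
Reachable from fc69: {0b76, fc69}.
In 3b1b's history but not fc69's: {32e2, 3b1b} — 2 commits.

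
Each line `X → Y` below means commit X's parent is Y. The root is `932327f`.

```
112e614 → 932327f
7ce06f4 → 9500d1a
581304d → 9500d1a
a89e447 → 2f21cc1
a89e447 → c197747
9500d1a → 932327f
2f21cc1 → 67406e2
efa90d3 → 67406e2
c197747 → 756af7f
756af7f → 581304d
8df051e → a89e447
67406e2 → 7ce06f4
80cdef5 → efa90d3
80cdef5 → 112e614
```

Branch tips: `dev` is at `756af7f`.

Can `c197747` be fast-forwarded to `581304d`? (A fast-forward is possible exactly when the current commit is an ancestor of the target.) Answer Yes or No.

No

A fast-forward from c197747 to 581304d is possible iff c197747 is an ancestor of 581304d.
Ancestors of 581304d: {581304d, 932327f, 9500d1a}.
c197747 is not among them, so fast-forward is not possible.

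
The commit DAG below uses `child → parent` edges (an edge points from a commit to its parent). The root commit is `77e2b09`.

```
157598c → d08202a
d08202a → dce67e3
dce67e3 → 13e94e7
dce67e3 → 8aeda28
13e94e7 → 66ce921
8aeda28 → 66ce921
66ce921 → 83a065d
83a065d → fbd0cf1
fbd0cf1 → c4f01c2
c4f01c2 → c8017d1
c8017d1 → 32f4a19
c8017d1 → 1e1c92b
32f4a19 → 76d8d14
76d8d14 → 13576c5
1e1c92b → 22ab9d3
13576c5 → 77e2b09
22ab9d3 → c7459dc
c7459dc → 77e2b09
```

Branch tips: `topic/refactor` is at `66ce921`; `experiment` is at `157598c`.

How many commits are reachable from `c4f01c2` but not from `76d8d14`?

Reachable from c4f01c2: {13576c5, 1e1c92b, 22ab9d3, 32f4a19, 76d8d14, 77e2b09, c4f01c2, c7459dc, c8017d1}.
Reachable from 76d8d14: {13576c5, 76d8d14, 77e2b09}.
In c4f01c2's history but not 76d8d14's: {1e1c92b, 22ab9d3, 32f4a19, c4f01c2, c7459dc, c8017d1} — 6 commits.

6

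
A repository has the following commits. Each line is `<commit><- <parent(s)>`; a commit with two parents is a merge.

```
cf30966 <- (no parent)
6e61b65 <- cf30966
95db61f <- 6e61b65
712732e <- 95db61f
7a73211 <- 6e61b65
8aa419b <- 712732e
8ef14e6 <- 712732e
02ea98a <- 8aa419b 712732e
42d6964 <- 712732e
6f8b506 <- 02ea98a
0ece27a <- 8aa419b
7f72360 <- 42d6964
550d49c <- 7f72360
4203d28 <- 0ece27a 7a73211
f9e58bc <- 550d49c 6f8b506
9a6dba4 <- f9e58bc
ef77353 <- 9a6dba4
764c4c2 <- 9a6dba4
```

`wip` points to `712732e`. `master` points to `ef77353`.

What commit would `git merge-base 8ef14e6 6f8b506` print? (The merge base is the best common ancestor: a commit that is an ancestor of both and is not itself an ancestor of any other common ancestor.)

712732e

Ancestors of 8ef14e6: {6e61b65, 712732e, 8ef14e6, 95db61f, cf30966}.
Ancestors of 6f8b506: {02ea98a, 6e61b65, 6f8b506, 712732e, 8aa419b, 95db61f, cf30966}.
Common ancestors: {6e61b65, 712732e, 95db61f, cf30966}.
Among these, 712732e is not an ancestor of any other common ancestor — it is the merge base.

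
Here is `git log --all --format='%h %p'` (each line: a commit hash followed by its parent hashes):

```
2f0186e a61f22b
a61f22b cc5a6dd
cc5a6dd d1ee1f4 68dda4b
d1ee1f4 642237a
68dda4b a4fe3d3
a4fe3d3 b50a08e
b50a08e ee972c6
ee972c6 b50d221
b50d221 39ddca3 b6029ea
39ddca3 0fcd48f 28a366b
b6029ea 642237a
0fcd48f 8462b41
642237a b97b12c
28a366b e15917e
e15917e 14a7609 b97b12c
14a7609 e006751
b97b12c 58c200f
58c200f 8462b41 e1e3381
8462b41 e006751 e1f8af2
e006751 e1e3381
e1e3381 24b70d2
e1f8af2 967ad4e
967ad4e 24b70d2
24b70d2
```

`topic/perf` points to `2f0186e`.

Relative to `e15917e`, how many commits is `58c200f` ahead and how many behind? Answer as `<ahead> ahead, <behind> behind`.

0 ahead, 3 behind

Reachable from 58c200f: {24b70d2, 58c200f, 8462b41, 967ad4e, e006751, e1e3381, e1f8af2}.
Reachable from e15917e: {14a7609, 24b70d2, 58c200f, 8462b41, 967ad4e, b97b12c, e006751, e15917e, e1e3381, e1f8af2}.
Only in 58c200f's history (ahead): {} — 0.
Only in e15917e's history (behind): {14a7609, b97b12c, e15917e} — 3.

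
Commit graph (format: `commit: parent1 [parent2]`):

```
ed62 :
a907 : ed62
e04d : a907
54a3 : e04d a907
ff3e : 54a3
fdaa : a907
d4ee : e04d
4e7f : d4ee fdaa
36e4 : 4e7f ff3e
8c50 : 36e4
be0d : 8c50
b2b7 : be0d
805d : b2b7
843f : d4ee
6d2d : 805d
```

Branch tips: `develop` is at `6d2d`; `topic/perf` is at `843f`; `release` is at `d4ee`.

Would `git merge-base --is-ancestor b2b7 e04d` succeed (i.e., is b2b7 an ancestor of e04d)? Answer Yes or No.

Ancestors of e04d: {a907, e04d, ed62}.
b2b7 is not in that set, so it is not an ancestor of e04d.

No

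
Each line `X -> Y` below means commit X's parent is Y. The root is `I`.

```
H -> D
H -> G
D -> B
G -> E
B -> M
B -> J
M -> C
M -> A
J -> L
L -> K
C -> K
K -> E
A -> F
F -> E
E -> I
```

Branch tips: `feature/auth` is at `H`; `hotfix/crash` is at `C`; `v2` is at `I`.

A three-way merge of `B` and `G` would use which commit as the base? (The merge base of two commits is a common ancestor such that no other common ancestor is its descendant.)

E

Ancestors of B: {A, B, C, E, F, I, J, K, L, M}.
Ancestors of G: {E, G, I}.
Common ancestors: {E, I}.
Among these, E is not an ancestor of any other common ancestor — it is the merge base.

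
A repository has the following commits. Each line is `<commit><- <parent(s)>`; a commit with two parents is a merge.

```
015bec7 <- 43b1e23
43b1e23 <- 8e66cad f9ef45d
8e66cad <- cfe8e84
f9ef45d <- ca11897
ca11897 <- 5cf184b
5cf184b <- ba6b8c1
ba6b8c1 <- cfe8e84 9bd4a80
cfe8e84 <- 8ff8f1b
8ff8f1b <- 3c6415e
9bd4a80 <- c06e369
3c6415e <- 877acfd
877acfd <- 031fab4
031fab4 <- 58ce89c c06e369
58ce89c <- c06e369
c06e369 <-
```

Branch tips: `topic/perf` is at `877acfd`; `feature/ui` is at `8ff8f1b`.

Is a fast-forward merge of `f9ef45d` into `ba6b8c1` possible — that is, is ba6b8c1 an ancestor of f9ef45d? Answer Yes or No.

A fast-forward from ba6b8c1 to f9ef45d is possible iff ba6b8c1 is an ancestor of f9ef45d.
Ancestors of f9ef45d: {031fab4, 3c6415e, 58ce89c, 5cf184b, 877acfd, 8ff8f1b, 9bd4a80, ba6b8c1, c06e369, ca11897, cfe8e84, f9ef45d}.
ba6b8c1 is among them, so fast-forward is possible.

Yes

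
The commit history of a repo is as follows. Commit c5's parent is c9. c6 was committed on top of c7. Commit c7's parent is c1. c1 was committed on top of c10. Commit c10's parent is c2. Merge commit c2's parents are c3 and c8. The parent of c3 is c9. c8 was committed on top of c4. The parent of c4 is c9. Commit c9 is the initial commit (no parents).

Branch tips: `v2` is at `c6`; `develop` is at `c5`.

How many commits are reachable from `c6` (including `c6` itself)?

Walking parent pointers from c6: reachable set = {c1, c10, c2, c3, c4, c6, c7, c8, c9}.
That is 9 commits.

9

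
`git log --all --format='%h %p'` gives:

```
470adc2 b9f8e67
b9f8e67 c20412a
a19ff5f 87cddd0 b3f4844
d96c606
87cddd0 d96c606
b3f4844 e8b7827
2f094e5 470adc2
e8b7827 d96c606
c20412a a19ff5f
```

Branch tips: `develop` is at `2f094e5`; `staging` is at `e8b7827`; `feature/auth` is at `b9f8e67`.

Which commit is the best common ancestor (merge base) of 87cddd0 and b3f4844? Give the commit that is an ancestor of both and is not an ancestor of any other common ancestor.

d96c606

Ancestors of 87cddd0: {87cddd0, d96c606}.
Ancestors of b3f4844: {b3f4844, d96c606, e8b7827}.
Common ancestors: {d96c606}.
The only common ancestor is d96c606, so it is the merge base.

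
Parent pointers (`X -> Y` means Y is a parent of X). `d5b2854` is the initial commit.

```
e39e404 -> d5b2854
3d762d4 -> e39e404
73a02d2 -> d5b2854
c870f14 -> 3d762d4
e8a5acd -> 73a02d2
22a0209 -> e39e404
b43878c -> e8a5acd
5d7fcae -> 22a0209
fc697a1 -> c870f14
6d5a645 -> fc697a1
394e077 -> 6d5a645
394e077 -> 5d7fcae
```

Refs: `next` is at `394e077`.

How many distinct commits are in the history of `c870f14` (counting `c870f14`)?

Walking parent pointers from c870f14: reachable set = {3d762d4, c870f14, d5b2854, e39e404}.
That is 4 commits.

4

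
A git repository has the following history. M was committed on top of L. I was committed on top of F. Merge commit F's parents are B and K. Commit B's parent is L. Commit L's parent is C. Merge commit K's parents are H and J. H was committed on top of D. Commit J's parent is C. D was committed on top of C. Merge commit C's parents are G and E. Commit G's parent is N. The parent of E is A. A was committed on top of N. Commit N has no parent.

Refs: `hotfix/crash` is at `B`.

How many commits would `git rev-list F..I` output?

1

Reachable from I: {A, B, C, D, E, F, G, H, I, J, K, L, N}.
Reachable from F: {A, B, C, D, E, F, G, H, J, K, L, N}.
In I's history but not F's: {I} — 1 commit.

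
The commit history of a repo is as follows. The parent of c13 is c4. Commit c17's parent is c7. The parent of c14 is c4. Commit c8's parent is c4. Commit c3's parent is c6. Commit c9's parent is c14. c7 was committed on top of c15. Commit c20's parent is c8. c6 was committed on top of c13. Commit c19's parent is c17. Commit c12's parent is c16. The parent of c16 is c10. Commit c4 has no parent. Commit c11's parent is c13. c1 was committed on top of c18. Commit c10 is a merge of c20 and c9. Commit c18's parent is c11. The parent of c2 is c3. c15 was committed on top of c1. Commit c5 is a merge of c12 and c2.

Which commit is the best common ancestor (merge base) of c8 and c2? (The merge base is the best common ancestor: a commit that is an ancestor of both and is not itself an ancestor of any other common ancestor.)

Ancestors of c8: {c4, c8}.
Ancestors of c2: {c13, c2, c3, c4, c6}.
Common ancestors: {c4}.
The only common ancestor is c4, so it is the merge base.

c4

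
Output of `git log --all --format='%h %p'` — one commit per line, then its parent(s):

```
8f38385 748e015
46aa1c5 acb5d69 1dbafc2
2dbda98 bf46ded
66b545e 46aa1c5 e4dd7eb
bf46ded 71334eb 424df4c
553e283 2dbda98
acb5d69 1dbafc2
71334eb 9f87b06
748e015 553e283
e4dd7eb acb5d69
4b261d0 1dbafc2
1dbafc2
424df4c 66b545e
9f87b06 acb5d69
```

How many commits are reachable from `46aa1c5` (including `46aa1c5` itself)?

Walking parent pointers from 46aa1c5: reachable set = {1dbafc2, 46aa1c5, acb5d69}.
That is 3 commits.

3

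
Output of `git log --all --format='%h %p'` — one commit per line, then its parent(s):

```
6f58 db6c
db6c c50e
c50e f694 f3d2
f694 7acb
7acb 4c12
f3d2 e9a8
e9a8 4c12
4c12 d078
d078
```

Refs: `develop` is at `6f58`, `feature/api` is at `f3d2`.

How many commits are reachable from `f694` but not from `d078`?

3

Reachable from f694: {4c12, 7acb, d078, f694}.
Reachable from d078: {d078}.
In f694's history but not d078's: {4c12, 7acb, f694} — 3 commits.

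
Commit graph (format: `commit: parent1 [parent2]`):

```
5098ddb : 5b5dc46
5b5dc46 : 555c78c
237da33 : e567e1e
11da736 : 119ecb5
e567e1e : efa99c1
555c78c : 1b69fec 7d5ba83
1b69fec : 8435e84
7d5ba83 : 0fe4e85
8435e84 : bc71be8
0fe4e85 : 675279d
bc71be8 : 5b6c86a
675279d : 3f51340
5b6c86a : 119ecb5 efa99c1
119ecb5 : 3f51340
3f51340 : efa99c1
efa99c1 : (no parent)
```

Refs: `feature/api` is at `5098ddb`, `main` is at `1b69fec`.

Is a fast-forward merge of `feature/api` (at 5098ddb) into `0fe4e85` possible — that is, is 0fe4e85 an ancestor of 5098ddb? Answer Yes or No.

Yes

A fast-forward from 0fe4e85 to 5098ddb is possible iff 0fe4e85 is an ancestor of 5098ddb.
Ancestors of 5098ddb: {0fe4e85, 119ecb5, 1b69fec, 3f51340, 5098ddb, 555c78c, 5b5dc46, 5b6c86a, 675279d, 7d5ba83, 8435e84, bc71be8, efa99c1}.
0fe4e85 is among them, so fast-forward is possible.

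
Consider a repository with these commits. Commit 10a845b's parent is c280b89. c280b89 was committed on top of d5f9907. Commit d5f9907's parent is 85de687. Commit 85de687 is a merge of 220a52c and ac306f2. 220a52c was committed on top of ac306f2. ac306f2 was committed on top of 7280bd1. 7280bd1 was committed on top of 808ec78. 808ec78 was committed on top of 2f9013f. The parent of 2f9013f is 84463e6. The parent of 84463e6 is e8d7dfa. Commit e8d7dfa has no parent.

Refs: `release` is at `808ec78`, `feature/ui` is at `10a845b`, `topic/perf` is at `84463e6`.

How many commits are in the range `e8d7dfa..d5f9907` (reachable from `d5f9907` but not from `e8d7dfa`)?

8

Reachable from d5f9907: {220a52c, 2f9013f, 7280bd1, 808ec78, 84463e6, 85de687, ac306f2, d5f9907, e8d7dfa}.
Reachable from e8d7dfa: {e8d7dfa}.
In d5f9907's history but not e8d7dfa's: {220a52c, 2f9013f, 7280bd1, 808ec78, 84463e6, 85de687, ac306f2, d5f9907} — 8 commits.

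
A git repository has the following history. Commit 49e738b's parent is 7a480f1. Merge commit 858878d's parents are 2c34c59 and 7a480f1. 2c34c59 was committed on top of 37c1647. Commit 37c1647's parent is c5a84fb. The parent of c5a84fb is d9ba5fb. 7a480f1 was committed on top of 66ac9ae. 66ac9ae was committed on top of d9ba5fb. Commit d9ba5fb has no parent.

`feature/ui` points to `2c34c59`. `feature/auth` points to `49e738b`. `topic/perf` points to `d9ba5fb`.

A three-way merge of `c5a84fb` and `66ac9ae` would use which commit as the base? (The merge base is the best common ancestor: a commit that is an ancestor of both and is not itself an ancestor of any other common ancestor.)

Ancestors of c5a84fb: {c5a84fb, d9ba5fb}.
Ancestors of 66ac9ae: {66ac9ae, d9ba5fb}.
Common ancestors: {d9ba5fb}.
The only common ancestor is d9ba5fb, so it is the merge base.

d9ba5fb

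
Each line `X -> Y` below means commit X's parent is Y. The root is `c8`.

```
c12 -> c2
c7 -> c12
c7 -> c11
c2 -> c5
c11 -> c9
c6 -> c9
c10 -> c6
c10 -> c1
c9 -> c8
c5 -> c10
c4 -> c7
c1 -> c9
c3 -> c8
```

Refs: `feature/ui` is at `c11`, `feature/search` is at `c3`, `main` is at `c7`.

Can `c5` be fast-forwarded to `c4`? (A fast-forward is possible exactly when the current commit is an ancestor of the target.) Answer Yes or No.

A fast-forward from c5 to c4 is possible iff c5 is an ancestor of c4.
Ancestors of c4: {c1, c10, c11, c12, c2, c4, c5, c6, c7, c8, c9}.
c5 is among them, so fast-forward is possible.

Yes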